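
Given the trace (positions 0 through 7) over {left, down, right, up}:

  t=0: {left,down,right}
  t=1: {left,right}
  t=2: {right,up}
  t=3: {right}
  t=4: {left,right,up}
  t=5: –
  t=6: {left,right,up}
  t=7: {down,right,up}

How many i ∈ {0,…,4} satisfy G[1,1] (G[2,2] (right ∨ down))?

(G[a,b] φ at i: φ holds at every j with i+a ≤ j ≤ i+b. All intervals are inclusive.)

4

Evaluate at each i in [0,4]:
  i=0: ✓ (all of [1,1])
  i=1: ✓ (all of [2,2])
  i=2: ✗ (fails at j=3)
  i=3: ✓ (all of [4,4])
  i=4: ✓ (all of [5,5])
Positions where it holds: {0, 1, 3, 4} → 4.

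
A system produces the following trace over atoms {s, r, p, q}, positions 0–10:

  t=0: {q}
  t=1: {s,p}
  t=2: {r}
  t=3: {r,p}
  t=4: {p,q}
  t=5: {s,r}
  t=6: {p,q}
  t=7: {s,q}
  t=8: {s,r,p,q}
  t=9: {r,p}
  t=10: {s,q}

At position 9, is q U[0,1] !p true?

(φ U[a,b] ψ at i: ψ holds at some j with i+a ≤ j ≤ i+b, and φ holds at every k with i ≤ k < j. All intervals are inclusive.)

Need some j in [9,10] with !p, and q at every k in [9,j-1].
  j=9: !p false.
  j=10: !p holds, but q fails at k=9 → not this j.
No j in the window works → until fails.

False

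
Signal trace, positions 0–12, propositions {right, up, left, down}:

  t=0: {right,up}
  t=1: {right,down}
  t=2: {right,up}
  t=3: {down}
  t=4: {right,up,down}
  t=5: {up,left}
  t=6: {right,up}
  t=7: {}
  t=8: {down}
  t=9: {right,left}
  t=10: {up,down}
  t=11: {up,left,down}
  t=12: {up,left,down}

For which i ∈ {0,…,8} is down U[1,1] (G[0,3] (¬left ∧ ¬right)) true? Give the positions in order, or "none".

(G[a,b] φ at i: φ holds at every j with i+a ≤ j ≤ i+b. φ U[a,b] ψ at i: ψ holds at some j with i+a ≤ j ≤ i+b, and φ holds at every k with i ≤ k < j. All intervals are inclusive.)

Evaluate at each i in [0,8]:
  i=0: ✗ (no rhs in [1,1])
  i=1: ✗ (no rhs in [2,2])
  i=2: ✗ (no rhs in [3,3])
  i=3: ✗ (no rhs in [4,4])
  i=4: ✗ (no rhs in [5,5])
  i=5: ✗ (no rhs in [6,6])
  i=6: ✗ (no rhs in [7,7])
  i=7: ✗ (no rhs in [8,8])
  i=8: ✗ (no rhs in [9,9])

none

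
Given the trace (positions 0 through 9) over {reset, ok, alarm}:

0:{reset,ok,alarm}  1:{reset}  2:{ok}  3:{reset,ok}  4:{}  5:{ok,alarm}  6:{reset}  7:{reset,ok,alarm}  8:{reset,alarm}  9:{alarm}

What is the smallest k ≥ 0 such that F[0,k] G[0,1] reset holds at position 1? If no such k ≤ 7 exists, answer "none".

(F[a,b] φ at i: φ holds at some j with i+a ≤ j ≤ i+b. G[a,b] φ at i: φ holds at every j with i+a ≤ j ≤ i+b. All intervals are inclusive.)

Scan j = 1,2,… for G[0,1] reset:
  j=1: fails
  j=2: fails
  j=3: fails
  j=4: fails
  j=5: fails
  j=6: holds
First hit at j=6, so smallest k = 6-1 = 5.

5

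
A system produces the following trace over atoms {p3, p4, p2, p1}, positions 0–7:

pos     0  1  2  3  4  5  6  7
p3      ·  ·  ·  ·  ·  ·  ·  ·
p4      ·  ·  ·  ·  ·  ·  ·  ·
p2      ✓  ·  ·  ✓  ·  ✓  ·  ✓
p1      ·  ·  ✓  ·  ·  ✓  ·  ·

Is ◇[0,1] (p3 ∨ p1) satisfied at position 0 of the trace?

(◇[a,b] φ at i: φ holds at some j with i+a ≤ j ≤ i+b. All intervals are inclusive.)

No

Check (p3 ∨ p1) at each j in [0,1]:
  j=0: false
  j=1: false
No position in the window satisfies it → formula fails.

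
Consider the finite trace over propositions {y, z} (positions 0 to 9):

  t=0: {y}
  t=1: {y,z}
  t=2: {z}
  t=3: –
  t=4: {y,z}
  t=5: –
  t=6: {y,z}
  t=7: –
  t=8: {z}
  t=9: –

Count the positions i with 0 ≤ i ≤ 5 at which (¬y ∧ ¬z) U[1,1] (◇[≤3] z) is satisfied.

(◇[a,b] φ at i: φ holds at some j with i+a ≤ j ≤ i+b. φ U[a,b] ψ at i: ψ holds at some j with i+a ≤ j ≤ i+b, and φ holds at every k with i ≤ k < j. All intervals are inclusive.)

2

Evaluate at each i in [0,5]:
  i=0: ✗ (lhs fails at k=0 before rhs at j=1)
  i=1: ✗ (lhs fails at k=1 before rhs at j=2)
  i=2: ✗ (lhs fails at k=2 before rhs at j=3)
  i=3: ✓ (rhs at j=4; lhs holds on [3,3])
  i=4: ✗ (lhs fails at k=4 before rhs at j=5)
  i=5: ✓ (rhs at j=6; lhs holds on [5,5])
Positions where it holds: {3, 5} → 2.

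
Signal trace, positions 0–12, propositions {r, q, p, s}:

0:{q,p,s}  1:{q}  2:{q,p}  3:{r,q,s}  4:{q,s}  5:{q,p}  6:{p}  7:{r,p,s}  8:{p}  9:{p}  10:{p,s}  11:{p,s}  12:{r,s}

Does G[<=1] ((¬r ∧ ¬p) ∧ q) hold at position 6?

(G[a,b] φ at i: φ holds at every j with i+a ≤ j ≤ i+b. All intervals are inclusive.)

Check ((¬r ∧ ¬p) ∧ q) at every j in [6,7]:
  j=6: false
  j=7: false
Fails at j=6 → formula fails.

False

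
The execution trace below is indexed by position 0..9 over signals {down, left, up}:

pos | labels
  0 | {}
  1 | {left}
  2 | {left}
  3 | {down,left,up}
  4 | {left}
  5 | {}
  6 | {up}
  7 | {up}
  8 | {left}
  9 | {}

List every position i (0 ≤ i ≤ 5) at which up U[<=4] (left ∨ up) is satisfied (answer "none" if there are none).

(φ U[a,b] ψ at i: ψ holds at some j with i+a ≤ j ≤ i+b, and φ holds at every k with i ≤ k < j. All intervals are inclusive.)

1, 2, 3, 4

Evaluate at each i in [0,5]:
  i=0: ✗ (lhs fails at k=0 before rhs at j=1)
  i=1: ✓ (rhs at j=1)
  i=2: ✓ (rhs at j=2)
  i=3: ✓ (rhs at j=3)
  i=4: ✓ (rhs at j=4)
  i=5: ✗ (lhs fails at k=5 before rhs at j=6)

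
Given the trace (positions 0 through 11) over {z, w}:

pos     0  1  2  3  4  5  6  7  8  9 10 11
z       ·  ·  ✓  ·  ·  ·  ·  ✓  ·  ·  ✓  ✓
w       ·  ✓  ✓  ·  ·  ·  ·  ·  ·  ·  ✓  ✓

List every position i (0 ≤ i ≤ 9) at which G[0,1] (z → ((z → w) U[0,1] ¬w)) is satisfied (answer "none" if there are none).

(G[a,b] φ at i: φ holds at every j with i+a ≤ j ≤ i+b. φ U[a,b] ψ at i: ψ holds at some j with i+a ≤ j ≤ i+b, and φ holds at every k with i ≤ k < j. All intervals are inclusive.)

Evaluate at each i in [0,9]:
  i=0: ✓ (all of [0,1])
  i=1: ✓ (all of [1,2])
  i=2: ✓ (all of [2,3])
  i=3: ✓ (all of [3,4])
  i=4: ✓ (all of [4,5])
  i=5: ✓ (all of [5,6])
  i=6: ✓ (all of [6,7])
  i=7: ✓ (all of [7,8])
  i=8: ✓ (all of [8,9])
  i=9: ✗ (fails at j=10)

0, 1, 2, 3, 4, 5, 6, 7, 8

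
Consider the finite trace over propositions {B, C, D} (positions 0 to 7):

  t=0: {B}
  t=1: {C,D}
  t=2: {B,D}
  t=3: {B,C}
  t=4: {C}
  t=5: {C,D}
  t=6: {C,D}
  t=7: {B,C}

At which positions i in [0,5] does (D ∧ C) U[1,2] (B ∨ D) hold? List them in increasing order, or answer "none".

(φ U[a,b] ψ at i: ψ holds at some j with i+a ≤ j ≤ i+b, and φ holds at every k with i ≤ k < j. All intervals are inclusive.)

1, 5

Evaluate at each i in [0,5]:
  i=0: ✗ (lhs fails at k=0 before rhs at j=1)
  i=1: ✓ (rhs at j=2; lhs holds on [1,1])
  i=2: ✗ (lhs fails at k=2 before rhs at j=3)
  i=3: ✗ (lhs fails at k=3 before rhs at j=5)
  i=4: ✗ (lhs fails at k=4 before rhs at j=5)
  i=5: ✓ (rhs at j=6; lhs holds on [5,5])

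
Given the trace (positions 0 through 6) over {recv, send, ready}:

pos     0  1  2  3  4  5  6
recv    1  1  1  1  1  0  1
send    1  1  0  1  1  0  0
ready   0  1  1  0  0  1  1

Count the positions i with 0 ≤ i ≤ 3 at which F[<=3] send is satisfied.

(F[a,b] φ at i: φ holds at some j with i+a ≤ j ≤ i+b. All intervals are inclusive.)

4

Evaluate at each i in [0,3]:
  i=0: ✓ (witness j=0)
  i=1: ✓ (witness j=1)
  i=2: ✓ (witness j=3)
  i=3: ✓ (witness j=3)
Positions where it holds: {0, 1, 2, 3} → 4.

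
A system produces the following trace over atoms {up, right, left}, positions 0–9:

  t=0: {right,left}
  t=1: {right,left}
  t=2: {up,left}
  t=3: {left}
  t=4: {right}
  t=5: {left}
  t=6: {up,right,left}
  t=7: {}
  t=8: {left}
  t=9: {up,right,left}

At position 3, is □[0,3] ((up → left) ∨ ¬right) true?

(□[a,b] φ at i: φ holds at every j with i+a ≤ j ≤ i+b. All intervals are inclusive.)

Check ((up → left) ∨ ¬right) at every j in [3,6]:
  j=3: true
  j=4: true
  j=5: true
  j=6: true
All positions satisfy it → formula holds.

Yes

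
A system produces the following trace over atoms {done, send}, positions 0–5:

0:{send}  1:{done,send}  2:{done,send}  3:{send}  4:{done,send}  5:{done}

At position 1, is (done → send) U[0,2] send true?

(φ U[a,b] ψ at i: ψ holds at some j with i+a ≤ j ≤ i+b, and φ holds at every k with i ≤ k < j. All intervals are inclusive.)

Need some j in [1,3] with send, and (done → send) at every k in [1,j-1].
  j=1: send holds; no prefix to check → satisfied.

Yes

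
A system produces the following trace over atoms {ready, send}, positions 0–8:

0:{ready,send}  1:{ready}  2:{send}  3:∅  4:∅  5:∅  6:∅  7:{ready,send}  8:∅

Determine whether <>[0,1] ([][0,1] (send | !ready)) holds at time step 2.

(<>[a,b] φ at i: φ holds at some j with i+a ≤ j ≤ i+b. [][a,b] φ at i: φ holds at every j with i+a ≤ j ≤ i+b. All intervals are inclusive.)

Yes

Check [][0,1] (send | !ready) at each j in [2,3]:
  j=2: holds on [2,3]
  j=3: holds on [3,4]
Found at j=2 → formula holds.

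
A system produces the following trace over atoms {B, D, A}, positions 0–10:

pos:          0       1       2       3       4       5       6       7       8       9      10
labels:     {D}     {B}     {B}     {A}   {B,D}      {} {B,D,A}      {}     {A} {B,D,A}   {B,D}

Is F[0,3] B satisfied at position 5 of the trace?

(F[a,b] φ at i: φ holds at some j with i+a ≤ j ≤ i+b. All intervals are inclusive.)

True

Check B at each j in [5,8]:
  j=5: false
  j=6: true
  j=7: false
  j=8: false
Found at j=6 → formula holds.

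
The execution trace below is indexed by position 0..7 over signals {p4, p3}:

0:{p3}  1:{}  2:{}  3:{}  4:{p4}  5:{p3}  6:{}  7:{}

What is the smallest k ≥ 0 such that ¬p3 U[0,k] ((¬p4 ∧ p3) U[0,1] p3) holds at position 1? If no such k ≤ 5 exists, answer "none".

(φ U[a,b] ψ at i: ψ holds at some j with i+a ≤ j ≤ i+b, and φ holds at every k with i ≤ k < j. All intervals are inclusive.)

4

Need earliest j ≥ 1 with ((¬p4 ∧ p3) U[0,1] p3), and ¬p3 at every k in [1,j-1].
  j=1: rhs fails.
  j=2: rhs fails.
  j=3: rhs fails.
  j=4: rhs fails.
  j=5: rhs holds; lhs holds on [1,4]. k = 4.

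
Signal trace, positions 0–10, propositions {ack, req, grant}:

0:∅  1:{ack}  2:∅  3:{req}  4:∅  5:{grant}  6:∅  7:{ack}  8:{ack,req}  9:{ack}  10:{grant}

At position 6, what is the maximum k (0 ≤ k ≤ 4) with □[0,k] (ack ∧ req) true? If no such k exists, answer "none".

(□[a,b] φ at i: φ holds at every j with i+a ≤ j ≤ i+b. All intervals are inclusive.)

none

(ack ∧ req) must hold from j=6 onward; find where it first fails.
  j=6: fails → no k works.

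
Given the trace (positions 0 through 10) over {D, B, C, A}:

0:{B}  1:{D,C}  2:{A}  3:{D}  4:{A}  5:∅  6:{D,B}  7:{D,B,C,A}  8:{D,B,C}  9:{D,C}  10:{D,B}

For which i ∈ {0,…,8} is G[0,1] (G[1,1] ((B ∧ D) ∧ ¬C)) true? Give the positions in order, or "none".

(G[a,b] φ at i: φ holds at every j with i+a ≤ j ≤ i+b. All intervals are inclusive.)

none

Evaluate at each i in [0,8]:
  i=0: ✗ (fails at j=0)
  i=1: ✗ (fails at j=1)
  i=2: ✗ (fails at j=2)
  i=3: ✗ (fails at j=3)
  i=4: ✗ (fails at j=4)
  i=5: ✗ (fails at j=6)
  i=6: ✗ (fails at j=6)
  i=7: ✗ (fails at j=7)
  i=8: ✗ (fails at j=8)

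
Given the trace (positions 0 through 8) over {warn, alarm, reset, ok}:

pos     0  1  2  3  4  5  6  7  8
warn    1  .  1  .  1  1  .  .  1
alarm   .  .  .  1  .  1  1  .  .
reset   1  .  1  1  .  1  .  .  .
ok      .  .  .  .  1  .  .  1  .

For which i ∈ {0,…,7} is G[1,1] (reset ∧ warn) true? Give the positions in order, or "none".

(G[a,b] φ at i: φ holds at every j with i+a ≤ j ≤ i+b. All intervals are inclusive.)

1, 4

Evaluate at each i in [0,7]:
  i=0: ✗ (fails at j=1)
  i=1: ✓ (all of [2,2])
  i=2: ✗ (fails at j=3)
  i=3: ✗ (fails at j=4)
  i=4: ✓ (all of [5,5])
  i=5: ✗ (fails at j=6)
  i=6: ✗ (fails at j=7)
  i=7: ✗ (fails at j=8)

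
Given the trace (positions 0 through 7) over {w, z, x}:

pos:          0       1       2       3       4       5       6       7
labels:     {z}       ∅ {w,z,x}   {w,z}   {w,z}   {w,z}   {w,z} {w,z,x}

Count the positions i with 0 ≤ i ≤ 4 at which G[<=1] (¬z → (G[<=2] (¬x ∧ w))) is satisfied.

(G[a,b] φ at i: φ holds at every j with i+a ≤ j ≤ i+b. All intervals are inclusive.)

Evaluate at each i in [0,4]:
  i=0: ✗ (fails at j=1)
  i=1: ✗ (fails at j=1)
  i=2: ✓ (all of [2,3])
  i=3: ✓ (all of [3,4])
  i=4: ✓ (all of [4,5])
Positions where it holds: {2, 3, 4} → 3.

3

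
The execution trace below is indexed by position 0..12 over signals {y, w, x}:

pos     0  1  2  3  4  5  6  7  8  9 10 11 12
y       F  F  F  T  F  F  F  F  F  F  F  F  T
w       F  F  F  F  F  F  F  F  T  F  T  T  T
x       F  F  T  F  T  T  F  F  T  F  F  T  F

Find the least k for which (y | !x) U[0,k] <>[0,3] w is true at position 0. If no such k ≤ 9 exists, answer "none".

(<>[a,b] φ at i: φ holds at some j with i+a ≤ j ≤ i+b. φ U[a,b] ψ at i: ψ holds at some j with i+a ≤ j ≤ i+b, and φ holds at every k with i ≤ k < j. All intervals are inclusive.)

Need earliest j ≥ 0 with <>[0,3] w, and (y | !x) at every k in [0,j-1].
  j=0: rhs fails.
  j=1: rhs fails.
  j=2: rhs fails.
  j=3: rhs fails.
  j=4: rhs fails.
  j=5: rhs holds but lhs fails at k=2.
  j=6: rhs holds but lhs fails at k=2.
  j=7: rhs holds but lhs fails at k=2.
  j=8: rhs holds but lhs fails at k=2.
  j=9: rhs holds but lhs fails at k=2.
No witness within the range → none.

none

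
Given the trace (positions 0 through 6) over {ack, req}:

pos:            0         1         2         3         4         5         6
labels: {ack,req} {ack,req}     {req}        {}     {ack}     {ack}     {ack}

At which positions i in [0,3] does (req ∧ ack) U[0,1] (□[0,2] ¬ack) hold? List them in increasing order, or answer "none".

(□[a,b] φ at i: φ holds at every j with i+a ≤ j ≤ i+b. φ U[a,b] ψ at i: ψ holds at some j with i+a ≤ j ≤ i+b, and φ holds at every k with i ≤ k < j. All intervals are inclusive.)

Evaluate at each i in [0,3]:
  i=0: ✗ (no rhs in [0,1])
  i=1: ✗ (no rhs in [1,2])
  i=2: ✗ (no rhs in [2,3])
  i=3: ✗ (no rhs in [3,4])

none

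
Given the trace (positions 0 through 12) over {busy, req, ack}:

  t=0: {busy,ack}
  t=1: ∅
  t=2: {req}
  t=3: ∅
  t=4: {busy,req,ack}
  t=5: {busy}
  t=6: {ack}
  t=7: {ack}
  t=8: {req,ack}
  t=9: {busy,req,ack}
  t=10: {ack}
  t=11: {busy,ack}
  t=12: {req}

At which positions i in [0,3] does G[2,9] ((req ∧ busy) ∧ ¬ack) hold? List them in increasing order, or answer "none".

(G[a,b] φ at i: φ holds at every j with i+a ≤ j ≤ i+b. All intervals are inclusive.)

none

Evaluate at each i in [0,3]:
  i=0: ✗ (fails at j=2)
  i=1: ✗ (fails at j=3)
  i=2: ✗ (fails at j=4)
  i=3: ✗ (fails at j=5)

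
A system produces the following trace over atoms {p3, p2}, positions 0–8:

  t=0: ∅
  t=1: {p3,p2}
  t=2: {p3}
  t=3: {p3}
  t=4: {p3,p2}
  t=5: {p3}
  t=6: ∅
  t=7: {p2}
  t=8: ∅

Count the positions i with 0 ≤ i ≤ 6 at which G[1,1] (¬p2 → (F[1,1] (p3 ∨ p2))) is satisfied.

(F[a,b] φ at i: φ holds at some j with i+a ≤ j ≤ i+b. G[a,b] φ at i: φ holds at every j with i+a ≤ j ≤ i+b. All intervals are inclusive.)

Evaluate at each i in [0,6]:
  i=0: ✓ (all of [1,1])
  i=1: ✓ (all of [2,2])
  i=2: ✓ (all of [3,3])
  i=3: ✓ (all of [4,4])
  i=4: ✗ (fails at j=5)
  i=5: ✓ (all of [6,6])
  i=6: ✓ (all of [7,7])
Positions where it holds: {0, 1, 2, 3, 5, 6} → 6.

6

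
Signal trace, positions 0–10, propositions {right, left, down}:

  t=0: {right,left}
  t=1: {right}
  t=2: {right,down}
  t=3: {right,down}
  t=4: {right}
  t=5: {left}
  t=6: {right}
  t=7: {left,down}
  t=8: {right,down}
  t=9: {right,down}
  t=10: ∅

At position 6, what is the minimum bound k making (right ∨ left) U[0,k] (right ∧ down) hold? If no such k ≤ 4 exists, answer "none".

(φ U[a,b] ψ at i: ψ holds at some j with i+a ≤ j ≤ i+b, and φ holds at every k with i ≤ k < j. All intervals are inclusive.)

2

Need earliest j ≥ 6 with (right ∧ down), and (right ∨ left) at every k in [6,j-1].
  j=6: rhs fails.
  j=7: rhs fails.
  j=8: rhs holds; lhs holds on [6,7]. k = 2.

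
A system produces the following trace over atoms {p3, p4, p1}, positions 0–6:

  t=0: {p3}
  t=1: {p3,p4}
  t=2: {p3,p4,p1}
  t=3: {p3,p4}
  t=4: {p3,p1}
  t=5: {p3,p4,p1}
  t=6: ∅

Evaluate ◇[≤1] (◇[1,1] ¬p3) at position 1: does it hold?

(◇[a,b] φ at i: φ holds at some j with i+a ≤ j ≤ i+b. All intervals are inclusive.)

False

Check ◇[1,1] ¬p3 at each j in [1,2]:
  j=1: fails (none in [2,2])
  j=2: fails (none in [3,3])
No position in the window satisfies it → formula fails.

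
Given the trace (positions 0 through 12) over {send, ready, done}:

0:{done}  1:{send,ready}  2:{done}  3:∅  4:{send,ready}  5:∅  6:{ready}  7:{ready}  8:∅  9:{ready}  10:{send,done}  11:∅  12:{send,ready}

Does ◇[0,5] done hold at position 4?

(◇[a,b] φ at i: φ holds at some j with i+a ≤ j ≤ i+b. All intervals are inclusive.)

False

Check done at each j in [4,9]:
  j=4: false
  j=5: false
  j=6: false
  j=7: false
  j=8: false
  j=9: false
No position in the window satisfies it → formula fails.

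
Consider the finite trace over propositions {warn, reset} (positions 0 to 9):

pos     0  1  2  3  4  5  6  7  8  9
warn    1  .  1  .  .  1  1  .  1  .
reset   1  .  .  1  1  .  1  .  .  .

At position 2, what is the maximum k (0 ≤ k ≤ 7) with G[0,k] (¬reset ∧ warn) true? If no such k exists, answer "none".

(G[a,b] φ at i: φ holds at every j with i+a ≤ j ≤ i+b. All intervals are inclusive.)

(¬reset ∧ warn) must hold from j=2 onward; find where it first fails.
  j=2: holds
  j=3: fails
Holds on [2,2], so largest k = 0.

0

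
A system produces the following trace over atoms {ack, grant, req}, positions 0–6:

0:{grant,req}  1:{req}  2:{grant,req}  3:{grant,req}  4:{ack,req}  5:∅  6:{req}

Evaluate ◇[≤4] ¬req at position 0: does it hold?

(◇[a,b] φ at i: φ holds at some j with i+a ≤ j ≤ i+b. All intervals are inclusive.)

Check ¬req at each j in [0,4]:
  j=0: false
  j=1: false
  j=2: false
  j=3: false
  j=4: false
No position in the window satisfies it → formula fails.

No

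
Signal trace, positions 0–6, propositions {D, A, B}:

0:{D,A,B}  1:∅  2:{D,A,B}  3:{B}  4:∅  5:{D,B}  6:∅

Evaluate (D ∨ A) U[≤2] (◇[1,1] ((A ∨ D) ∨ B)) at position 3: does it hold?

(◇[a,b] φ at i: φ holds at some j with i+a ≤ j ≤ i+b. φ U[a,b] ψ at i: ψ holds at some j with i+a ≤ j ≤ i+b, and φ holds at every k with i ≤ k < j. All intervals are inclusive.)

Need some j in [3,5] with ◇[1,1] ((A ∨ D) ∨ B), and (D ∨ A) at every k in [3,j-1].
  j=3: ◇[1,1] ((A ∨ D) ∨ B) — fails (none in [4,4]).
  j=4: ◇[1,1] ((A ∨ D) ∨ B) holds, but (D ∨ A) fails at k=3 → not this j.
  j=5: ◇[1,1] ((A ∨ D) ∨ B) — fails (none in [6,6]).
No j in the window works → until fails.

Does not hold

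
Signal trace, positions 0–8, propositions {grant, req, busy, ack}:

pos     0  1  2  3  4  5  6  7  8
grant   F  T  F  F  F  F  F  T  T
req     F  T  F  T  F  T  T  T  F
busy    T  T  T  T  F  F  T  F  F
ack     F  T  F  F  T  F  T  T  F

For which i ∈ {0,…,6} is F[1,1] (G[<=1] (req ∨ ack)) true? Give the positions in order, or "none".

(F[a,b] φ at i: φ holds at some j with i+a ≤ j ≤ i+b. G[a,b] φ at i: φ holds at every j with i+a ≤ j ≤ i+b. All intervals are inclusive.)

Evaluate at each i in [0,6]:
  i=0: ✗ (none in [1,1])
  i=1: ✗ (none in [2,2])
  i=2: ✓ (witness j=3)
  i=3: ✓ (witness j=4)
  i=4: ✓ (witness j=5)
  i=5: ✓ (witness j=6)
  i=6: ✗ (none in [7,7])

2, 3, 4, 5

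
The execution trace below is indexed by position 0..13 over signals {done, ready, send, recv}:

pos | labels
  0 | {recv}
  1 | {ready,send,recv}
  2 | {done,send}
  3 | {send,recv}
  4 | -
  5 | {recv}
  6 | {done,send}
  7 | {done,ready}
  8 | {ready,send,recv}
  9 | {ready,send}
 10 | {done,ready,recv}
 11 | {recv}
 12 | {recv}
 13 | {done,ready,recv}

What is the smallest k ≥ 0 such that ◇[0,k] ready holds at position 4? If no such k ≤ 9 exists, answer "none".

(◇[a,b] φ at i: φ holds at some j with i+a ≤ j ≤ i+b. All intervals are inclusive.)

Scan j = 4,5,… for ready:
  j=4: fails
  j=5: fails
  j=6: fails
  j=7: holds
First hit at j=7, so smallest k = 7-4 = 3.

3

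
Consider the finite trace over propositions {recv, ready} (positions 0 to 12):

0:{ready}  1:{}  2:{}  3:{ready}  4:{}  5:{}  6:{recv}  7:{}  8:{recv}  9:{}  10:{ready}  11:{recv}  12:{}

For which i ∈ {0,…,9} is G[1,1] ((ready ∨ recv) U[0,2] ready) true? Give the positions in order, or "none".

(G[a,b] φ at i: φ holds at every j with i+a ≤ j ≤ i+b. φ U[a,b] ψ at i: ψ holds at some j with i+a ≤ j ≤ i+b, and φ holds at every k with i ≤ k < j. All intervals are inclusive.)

Evaluate at each i in [0,9]:
  i=0: ✗ (fails at j=1)
  i=1: ✗ (fails at j=2)
  i=2: ✓ (all of [3,3])
  i=3: ✗ (fails at j=4)
  i=4: ✗ (fails at j=5)
  i=5: ✗ (fails at j=6)
  i=6: ✗ (fails at j=7)
  i=7: ✗ (fails at j=8)
  i=8: ✗ (fails at j=9)
  i=9: ✓ (all of [10,10])

2, 9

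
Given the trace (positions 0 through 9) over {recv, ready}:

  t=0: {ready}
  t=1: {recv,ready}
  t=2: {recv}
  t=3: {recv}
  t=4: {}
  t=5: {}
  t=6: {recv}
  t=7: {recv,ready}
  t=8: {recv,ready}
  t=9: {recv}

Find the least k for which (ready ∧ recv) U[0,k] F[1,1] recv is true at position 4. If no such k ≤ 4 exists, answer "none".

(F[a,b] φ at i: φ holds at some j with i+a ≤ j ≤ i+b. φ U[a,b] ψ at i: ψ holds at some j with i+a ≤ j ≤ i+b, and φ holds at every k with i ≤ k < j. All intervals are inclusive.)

none

Need earliest j ≥ 4 with F[1,1] recv, and (ready ∧ recv) at every k in [4,j-1].
  j=4: rhs fails.
  j=5: rhs holds but lhs fails at k=4.
  j=6: rhs holds but lhs fails at k=4.
  j=7: rhs holds but lhs fails at k=4.
  j=8: rhs holds but lhs fails at k=4.
No witness within the range → none.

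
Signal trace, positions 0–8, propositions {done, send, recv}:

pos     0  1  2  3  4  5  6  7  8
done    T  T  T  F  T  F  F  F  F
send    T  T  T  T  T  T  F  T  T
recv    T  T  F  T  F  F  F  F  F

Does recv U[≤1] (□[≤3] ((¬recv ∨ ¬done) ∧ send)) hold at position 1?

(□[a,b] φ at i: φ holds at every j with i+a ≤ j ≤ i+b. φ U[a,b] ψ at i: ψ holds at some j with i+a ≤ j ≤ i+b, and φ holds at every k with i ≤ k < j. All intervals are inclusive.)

Need some j in [1,2] with □[≤3] ((¬recv ∨ ¬done) ∧ send), and recv at every k in [1,j-1].
  j=1: □[≤3] ((¬recv ∨ ¬done) ∧ send) — fails at 1.
  j=2: □[≤3] ((¬recv ∨ ¬done) ∧ send) holds; recv holds at every k in [1,1] → satisfied.

True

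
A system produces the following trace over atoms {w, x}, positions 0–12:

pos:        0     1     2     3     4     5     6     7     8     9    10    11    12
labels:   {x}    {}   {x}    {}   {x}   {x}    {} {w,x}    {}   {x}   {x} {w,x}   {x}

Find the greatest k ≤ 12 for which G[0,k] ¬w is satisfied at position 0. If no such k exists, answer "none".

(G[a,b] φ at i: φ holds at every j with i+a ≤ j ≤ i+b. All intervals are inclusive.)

¬w must hold from j=0 onward; find where it first fails.
  j=0: holds
  j=1: holds
  j=2: holds
  j=3: holds
  j=4: holds
  j=5: holds
  j=6: holds
  j=7: fails
Holds on [0,6], so largest k = 6.

6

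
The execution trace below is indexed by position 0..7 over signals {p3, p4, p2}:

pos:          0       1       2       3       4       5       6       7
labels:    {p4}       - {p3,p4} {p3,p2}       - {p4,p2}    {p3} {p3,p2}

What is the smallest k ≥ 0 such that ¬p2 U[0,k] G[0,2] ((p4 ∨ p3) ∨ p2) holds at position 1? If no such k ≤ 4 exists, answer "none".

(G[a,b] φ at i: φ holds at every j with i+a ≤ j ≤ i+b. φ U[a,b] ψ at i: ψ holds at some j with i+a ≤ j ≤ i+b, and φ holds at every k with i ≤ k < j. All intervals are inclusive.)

Need earliest j ≥ 1 with G[0,2] ((p4 ∨ p3) ∨ p2), and ¬p2 at every k in [1,j-1].
  j=1: rhs fails.
  j=2: rhs fails.
  j=3: rhs fails.
  j=4: rhs fails.
  j=5: rhs holds but lhs fails at k=3.
No witness within the range → none.

none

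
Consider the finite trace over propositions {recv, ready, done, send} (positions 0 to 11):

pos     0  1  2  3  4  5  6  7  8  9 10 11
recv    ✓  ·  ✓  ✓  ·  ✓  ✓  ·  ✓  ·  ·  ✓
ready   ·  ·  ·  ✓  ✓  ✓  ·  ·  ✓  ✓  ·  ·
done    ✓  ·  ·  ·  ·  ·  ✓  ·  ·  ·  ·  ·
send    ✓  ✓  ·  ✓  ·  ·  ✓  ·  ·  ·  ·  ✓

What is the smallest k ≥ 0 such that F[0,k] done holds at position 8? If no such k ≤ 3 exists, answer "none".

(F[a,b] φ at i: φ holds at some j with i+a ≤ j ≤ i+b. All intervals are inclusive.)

Scan j = 8,9,… for done:
  j=8: fails
  j=9: fails
  j=10: fails
  j=11: fails
No j in [8,11] satisfies it → none.

none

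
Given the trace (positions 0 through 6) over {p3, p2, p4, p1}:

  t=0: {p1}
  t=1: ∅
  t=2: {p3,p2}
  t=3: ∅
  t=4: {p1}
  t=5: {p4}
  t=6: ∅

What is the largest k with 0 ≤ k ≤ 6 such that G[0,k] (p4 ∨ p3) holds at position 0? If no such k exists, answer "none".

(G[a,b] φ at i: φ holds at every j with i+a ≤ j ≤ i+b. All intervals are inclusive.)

none

(p4 ∨ p3) must hold from j=0 onward; find where it first fails.
  j=0: fails → no k works.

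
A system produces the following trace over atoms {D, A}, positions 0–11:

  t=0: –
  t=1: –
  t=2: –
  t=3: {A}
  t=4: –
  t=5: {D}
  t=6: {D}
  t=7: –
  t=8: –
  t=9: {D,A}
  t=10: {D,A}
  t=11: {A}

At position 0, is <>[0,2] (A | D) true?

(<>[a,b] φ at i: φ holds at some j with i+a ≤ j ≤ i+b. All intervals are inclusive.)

Check (A | D) at each j in [0,2]:
  j=0: false
  j=1: false
  j=2: false
No position in the window satisfies it → formula fails.

False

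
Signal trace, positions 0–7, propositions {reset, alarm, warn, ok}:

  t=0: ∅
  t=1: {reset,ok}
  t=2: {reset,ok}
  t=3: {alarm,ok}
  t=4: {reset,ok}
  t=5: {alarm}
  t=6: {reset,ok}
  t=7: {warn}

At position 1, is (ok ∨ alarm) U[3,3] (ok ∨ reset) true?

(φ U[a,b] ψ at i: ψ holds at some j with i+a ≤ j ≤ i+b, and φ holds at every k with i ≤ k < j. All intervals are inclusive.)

Holds

Need some j in [4,4] with (ok ∨ reset), and (ok ∨ alarm) at every k in [1,j-1].
  j=4: (ok ∨ reset) holds; (ok ∨ alarm) holds at every k in [1,3] → satisfied.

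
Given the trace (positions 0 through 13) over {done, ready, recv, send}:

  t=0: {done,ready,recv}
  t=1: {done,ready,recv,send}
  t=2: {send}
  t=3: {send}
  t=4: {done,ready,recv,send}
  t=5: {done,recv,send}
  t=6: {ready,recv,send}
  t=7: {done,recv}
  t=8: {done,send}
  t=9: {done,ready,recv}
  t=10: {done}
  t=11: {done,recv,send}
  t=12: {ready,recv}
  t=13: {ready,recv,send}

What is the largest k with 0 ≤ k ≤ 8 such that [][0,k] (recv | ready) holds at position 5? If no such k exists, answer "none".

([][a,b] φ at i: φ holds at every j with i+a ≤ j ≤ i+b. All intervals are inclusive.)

2

(recv | ready) must hold from j=5 onward; find where it first fails.
  j=5: holds
  j=6: holds
  j=7: holds
  j=8: fails
Holds on [5,7], so largest k = 2.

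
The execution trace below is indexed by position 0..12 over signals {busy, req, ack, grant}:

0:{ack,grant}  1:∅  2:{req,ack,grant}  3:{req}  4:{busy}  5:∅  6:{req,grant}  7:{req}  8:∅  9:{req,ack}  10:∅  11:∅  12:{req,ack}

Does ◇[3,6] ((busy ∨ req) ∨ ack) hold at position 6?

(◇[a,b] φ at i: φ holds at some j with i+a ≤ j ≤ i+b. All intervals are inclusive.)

Holds

Check ((busy ∨ req) ∨ ack) at each j in [9,12]:
  j=9: true
  j=10: false
  j=11: false
  j=12: true
Found at j=9 → formula holds.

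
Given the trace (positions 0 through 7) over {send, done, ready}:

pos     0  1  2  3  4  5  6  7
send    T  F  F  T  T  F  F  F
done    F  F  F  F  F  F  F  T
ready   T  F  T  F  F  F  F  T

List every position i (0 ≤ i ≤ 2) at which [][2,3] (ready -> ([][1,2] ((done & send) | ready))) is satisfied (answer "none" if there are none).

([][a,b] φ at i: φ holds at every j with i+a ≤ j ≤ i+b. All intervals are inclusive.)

Evaluate at each i in [0,2]:
  i=0: ✗ (fails at j=2)
  i=1: ✓ (all of [3,4])
  i=2: ✓ (all of [4,5])

1, 2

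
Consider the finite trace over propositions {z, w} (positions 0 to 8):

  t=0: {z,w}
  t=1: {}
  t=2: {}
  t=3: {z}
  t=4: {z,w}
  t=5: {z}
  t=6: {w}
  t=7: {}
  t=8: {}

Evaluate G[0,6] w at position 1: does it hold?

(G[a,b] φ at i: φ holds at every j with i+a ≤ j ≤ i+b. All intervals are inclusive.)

False

Check w at every j in [1,7]:
  j=1: false
  j=2: false
  j=3: false
  j=4: true
  j=5: false
  j=6: true
  j=7: false
Fails at j=1 → formula fails.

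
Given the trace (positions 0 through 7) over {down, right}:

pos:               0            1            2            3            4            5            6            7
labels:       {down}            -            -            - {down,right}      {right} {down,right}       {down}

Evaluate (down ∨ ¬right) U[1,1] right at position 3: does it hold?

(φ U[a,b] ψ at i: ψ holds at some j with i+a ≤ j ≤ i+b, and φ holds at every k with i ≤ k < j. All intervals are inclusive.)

Yes

Need some j in [4,4] with right, and (down ∨ ¬right) at every k in [3,j-1].
  j=4: right holds; (down ∨ ¬right) holds at every k in [3,3] → satisfied.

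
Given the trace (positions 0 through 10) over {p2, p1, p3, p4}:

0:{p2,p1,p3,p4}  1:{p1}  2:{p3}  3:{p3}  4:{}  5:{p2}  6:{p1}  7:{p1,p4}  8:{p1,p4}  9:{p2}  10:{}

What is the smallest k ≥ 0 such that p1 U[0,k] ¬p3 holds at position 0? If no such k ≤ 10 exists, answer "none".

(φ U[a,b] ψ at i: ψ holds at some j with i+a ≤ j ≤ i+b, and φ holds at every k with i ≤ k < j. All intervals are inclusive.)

1

Need earliest j ≥ 0 with ¬p3, and p1 at every k in [0,j-1].
  j=0: rhs fails.
  j=1: rhs holds; lhs holds on [0,0]. k = 1.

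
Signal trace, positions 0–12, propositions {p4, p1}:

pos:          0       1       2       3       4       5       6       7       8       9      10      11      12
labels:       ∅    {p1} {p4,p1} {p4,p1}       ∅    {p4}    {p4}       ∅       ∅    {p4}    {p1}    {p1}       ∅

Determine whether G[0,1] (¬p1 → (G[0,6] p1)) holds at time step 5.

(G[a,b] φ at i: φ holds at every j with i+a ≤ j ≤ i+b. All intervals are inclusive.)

Check (¬p1 → (G[0,6] p1)) at every j in [5,6]:
  j=5: antecedent true; consequent fails at 5 → ✗
  j=6: antecedent true; consequent fails at 6 → ✗
Fails at j=5 → formula fails.

False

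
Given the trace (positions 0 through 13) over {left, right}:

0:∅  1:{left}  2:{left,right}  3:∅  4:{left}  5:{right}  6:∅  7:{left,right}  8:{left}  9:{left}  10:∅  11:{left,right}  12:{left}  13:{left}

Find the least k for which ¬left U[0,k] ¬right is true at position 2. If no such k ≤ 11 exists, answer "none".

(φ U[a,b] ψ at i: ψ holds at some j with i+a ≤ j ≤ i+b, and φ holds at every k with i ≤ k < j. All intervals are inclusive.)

none

Need earliest j ≥ 2 with ¬right, and ¬left at every k in [2,j-1].
  j=2: rhs fails.
  j=3: rhs holds but lhs fails at k=2.
  j=4: rhs holds but lhs fails at k=2.
  j=5: rhs fails.
  j=6: rhs holds but lhs fails at k=2.
  j=7: rhs fails.
  j=8: rhs holds but lhs fails at k=2.
  j=9: rhs holds but lhs fails at k=2.
  j=10: rhs holds but lhs fails at k=2.
  j=11: rhs fails.
  j=12: rhs holds but lhs fails at k=2.
  j=13: rhs holds but lhs fails at k=2.
No witness within the range → none.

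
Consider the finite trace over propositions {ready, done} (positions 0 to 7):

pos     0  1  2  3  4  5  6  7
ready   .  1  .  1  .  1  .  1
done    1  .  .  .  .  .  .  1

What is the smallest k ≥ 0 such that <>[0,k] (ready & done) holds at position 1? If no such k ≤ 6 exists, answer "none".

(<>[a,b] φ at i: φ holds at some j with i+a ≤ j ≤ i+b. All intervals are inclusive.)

6

Scan j = 1,2,… for (ready & done):
  j=1: fails
  j=2: fails
  j=3: fails
  j=4: fails
  j=5: fails
  j=6: fails
  j=7: holds
First hit at j=7, so smallest k = 7-1 = 6.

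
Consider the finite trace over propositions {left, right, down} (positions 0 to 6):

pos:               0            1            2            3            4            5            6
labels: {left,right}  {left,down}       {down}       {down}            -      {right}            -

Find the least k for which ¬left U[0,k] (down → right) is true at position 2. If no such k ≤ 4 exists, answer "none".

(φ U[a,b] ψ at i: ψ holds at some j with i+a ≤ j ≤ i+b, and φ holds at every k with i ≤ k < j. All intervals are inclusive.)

Need earliest j ≥ 2 with (down → right), and ¬left at every k in [2,j-1].
  j=2: rhs fails.
  j=3: rhs fails.
  j=4: rhs holds; lhs holds on [2,3]. k = 2.

2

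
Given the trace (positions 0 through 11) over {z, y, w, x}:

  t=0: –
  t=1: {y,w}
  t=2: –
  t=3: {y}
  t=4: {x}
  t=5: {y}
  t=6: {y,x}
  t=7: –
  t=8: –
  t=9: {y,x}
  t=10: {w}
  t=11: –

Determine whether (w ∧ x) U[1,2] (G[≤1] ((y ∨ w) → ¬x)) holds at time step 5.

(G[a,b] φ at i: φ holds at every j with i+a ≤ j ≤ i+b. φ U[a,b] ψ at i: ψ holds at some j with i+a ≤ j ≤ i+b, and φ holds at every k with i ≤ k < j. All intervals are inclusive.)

False

Need some j in [6,7] with G[≤1] ((y ∨ w) → ¬x), and (w ∧ x) at every k in [5,j-1].
  j=6: G[≤1] ((y ∨ w) → ¬x) — fails at 6.
  j=7: G[≤1] ((y ∨ w) → ¬x) holds, but (w ∧ x) fails at k=5 → not this j.
No j in the window works → until fails.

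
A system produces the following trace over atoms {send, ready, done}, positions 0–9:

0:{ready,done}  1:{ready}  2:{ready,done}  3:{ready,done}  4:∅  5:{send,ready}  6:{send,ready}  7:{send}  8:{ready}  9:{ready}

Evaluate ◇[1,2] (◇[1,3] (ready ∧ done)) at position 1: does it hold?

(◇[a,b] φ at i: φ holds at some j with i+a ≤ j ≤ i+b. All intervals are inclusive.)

Check ◇[1,3] (ready ∧ done) at each j in [2,3]:
  j=2: holds (witness at 3)
  j=3: fails (none in [4,6])
Found at j=2 → formula holds.

True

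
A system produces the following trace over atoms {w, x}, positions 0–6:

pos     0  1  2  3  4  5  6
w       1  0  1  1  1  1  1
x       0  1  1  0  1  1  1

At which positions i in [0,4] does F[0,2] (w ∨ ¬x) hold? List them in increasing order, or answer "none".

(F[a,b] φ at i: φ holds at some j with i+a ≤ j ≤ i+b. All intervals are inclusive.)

Evaluate at each i in [0,4]:
  i=0: ✓ (witness j=0)
  i=1: ✓ (witness j=2)
  i=2: ✓ (witness j=2)
  i=3: ✓ (witness j=3)
  i=4: ✓ (witness j=4)

0, 1, 2, 3, 4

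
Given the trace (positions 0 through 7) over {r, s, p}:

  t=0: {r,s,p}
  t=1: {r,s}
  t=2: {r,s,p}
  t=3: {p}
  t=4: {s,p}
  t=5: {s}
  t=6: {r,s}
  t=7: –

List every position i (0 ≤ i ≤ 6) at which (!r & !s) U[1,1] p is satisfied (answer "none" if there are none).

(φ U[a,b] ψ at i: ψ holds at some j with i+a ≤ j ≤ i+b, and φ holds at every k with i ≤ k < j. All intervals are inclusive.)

3

Evaluate at each i in [0,6]:
  i=0: ✗ (no rhs in [1,1])
  i=1: ✗ (lhs fails at k=1 before rhs at j=2)
  i=2: ✗ (lhs fails at k=2 before rhs at j=3)
  i=3: ✓ (rhs at j=4; lhs holds on [3,3])
  i=4: ✗ (no rhs in [5,5])
  i=5: ✗ (no rhs in [6,6])
  i=6: ✗ (no rhs in [7,7])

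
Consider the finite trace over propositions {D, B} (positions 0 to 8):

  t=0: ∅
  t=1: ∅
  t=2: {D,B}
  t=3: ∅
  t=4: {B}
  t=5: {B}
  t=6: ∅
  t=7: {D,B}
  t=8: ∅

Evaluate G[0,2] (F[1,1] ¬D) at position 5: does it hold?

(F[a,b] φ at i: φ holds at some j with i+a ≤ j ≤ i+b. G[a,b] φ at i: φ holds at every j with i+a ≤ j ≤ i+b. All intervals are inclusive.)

No

Check F[1,1] ¬D at every j in [5,7]:
  j=5: holds (witness at 6)
  j=6: fails (none in [7,7])
  j=7: holds (witness at 8)
Fails at j=6 → formula fails.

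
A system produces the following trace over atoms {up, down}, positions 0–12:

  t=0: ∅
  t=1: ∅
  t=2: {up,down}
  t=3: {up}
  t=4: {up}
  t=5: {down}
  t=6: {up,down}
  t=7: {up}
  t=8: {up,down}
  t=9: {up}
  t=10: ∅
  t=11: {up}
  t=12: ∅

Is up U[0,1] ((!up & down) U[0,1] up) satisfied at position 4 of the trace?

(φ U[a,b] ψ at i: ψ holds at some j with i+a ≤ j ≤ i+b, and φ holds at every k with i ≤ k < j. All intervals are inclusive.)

True

Need some j in [4,5] with ((!up & down) U[0,1] up), and up at every k in [4,j-1].
  j=4: ((!up & down) U[0,1] up) holds; no prefix to check → satisfied.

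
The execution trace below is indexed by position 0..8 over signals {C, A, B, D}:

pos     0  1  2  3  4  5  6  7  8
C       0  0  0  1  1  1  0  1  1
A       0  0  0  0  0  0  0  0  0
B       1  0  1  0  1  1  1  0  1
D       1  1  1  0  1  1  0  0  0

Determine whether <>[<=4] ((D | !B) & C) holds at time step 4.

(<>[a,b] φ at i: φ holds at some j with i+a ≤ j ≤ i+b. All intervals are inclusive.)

True

Check ((D | !B) & C) at each j in [4,8]:
  j=4: true
  j=5: true
  j=6: false
  j=7: true
  j=8: false
Found at j=4 → formula holds.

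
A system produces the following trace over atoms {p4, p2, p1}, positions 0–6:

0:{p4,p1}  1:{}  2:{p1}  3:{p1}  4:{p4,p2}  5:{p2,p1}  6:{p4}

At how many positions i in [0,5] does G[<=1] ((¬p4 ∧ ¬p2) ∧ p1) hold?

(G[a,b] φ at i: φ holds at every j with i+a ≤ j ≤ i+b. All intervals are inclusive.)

Evaluate at each i in [0,5]:
  i=0: ✗ (fails at j=0)
  i=1: ✗ (fails at j=1)
  i=2: ✓ (all of [2,3])
  i=3: ✗ (fails at j=4)
  i=4: ✗ (fails at j=4)
  i=5: ✗ (fails at j=5)
Positions where it holds: {2} → 1.

1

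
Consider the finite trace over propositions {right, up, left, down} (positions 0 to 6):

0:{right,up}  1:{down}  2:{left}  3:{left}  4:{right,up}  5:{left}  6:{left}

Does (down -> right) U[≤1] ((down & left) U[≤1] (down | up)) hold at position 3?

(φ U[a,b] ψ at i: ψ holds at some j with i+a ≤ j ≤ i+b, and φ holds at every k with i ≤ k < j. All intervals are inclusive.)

True

Need some j in [3,4] with ((down & left) U[≤1] (down | up)), and (down -> right) at every k in [3,j-1].
  j=3: ((down & left) U[≤1] (down | up)) — fails.
  j=4: ((down & left) U[≤1] (down | up)) holds; (down -> right) holds at every k in [3,3] → satisfied.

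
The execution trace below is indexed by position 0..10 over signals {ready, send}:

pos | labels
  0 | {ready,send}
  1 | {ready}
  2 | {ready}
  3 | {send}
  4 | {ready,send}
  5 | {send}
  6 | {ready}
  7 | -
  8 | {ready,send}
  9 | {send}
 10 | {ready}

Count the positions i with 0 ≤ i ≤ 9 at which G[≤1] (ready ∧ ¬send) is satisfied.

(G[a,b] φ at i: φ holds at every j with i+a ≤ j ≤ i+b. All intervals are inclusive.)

Evaluate at each i in [0,9]:
  i=0: ✗ (fails at j=0)
  i=1: ✓ (all of [1,2])
  i=2: ✗ (fails at j=3)
  i=3: ✗ (fails at j=3)
  i=4: ✗ (fails at j=4)
  i=5: ✗ (fails at j=5)
  i=6: ✗ (fails at j=7)
  i=7: ✗ (fails at j=7)
  i=8: ✗ (fails at j=8)
  i=9: ✗ (fails at j=9)
Positions where it holds: {1} → 1.

1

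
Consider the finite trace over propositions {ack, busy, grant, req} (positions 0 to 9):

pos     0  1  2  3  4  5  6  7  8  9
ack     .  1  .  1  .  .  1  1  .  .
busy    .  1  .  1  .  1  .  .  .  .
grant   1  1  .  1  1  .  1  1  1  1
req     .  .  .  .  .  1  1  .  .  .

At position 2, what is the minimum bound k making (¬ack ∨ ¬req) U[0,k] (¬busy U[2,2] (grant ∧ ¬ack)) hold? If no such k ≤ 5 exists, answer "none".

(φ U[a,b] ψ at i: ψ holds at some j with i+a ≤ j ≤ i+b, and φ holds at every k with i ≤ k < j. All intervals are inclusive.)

Need earliest j ≥ 2 with (¬busy U[2,2] (grant ∧ ¬ack)), and (¬ack ∨ ¬req) at every k in [2,j-1].
  j=2: rhs fails.
  j=3: rhs fails.
  j=4: rhs fails.
  j=5: rhs fails.
  j=6: rhs holds; lhs holds on [2,5]. k = 4.

4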